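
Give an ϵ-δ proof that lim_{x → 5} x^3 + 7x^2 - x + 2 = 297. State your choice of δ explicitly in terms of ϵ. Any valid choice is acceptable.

δ = min(1, ϵ/167)

Let ϵ > 0 be given. We want δ > 0 such that 0 < |x − 5| < δ implies |(x^3 + 7x^2 - x + 2) − 297| < ϵ.
(x^3 + 7x^2 - x + 2) − 297 = x^3 + 7x^2 - x - 295 = (x − 5)(x^2 + 12x + 59).
So |(x^3 + 7x^2 - x + 2) − 297| = |x − 5|·|x^2 + 12x + 59|.
Require δ ≤ 1. Then |x − 5| < 1 gives |x| < 6, and by the triangle inequality |x^2 + 12x + 59| ≤ 6^2 + 12·6 + 59 = 167.
Hence |(x^3 + 7x^2 - x + 2) − 297| ≤ 167|x − 5| < ϵ provided |x − 5| < ϵ/167.
Take δ = min(1, ϵ/167). Then 0 < |x − 5| < δ gives both |x − 5| < 1 and |x − 5| < ϵ/167, so |(x^3 + 7x^2 - x + 2) − 297| < ϵ.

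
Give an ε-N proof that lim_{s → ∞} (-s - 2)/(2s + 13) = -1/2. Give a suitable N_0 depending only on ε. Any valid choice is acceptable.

N_0 = (9/4)/ε

Fix ε > 0. We seek N_0 > 0 such that s > N_0 implies |(-s - 2)/(2s + 13) + 1/2| < ε.
(-s - 2)/(2s + 13) + 1/2 = (2(-s - 2) − (-1)(2s + 13)) / (2(2s + 13)) = 9/(2(2s + 13)).
For s > 0 we have 2s + 13 > 2s, so |(-s - 2)/(2s + 13) + 1/2| = 9/(2(2s + 13)) < 9/(2·2s) = (9/4)/s.
Thus |(-s - 2)/(2s + 13) + 1/2| < ε whenever s > (9/4)/ε.
Take N_0 = (9/4)/ε. If s > N_0 then |(-s - 2)/(2s + 13) + 1/2| < (9/4)/s < ε.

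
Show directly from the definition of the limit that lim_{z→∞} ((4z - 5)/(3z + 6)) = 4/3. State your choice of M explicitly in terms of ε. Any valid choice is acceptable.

Fix ε > 0. We seek M > 0 such that z > M implies |(4z - 5)/(3z + 6) − (4/3)| < ε.
(4z - 5)/(3z + 6) − (4/3) = (3(4z - 5) − 4(3z + 6)) / (3(3z + 6)) = -39/(3(3z + 6)).
For z > 0 we have 3z + 6 > 3z, so |(4z - 5)/(3z + 6) − (4/3)| = 39/(3(3z + 6)) < 39/(3·3z) = (13/3)/z.
Thus |(4z - 5)/(3z + 6) − (4/3)| < ε whenever z > (13/3)/ε.
Take M = (13/3)/ε. If z > M then |(4z - 5)/(3z + 6) − (4/3)| < (13/3)/z < ε.

M = (13/3)/ε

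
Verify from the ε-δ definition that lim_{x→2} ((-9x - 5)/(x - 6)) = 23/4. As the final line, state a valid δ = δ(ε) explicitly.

Let ε > 0. We want δ > 0 with 0 < |x − 2| < δ ⇒ |(-9x - 5)/(x - 6) − (23/4)| < ε.
Combining over a common denominator, (-9x - 5)/(x - 6) − (23/4) = [(-9x - 5)·(-4) − (-23)·(x - 6)] / [(-4)·(x - 6)] = 59(x − 2) / ((-4)(x - 6)).
So |(-9x - 5)/(x - 6) − (23/4)| = 59|x − 2| / (4·|x − 6|).
Restrict δ ≤ 2. Then |x − 2| < 2 gives |x − 6| = |(x − 2) + (-4)| ≥ 4 − 2 = 2.
Hence |(-9x - 5)/(x - 6) − (23/4)| < 59|x − 2|/(4·2) = (59/8)|x − 2|, which is < ε once |x − 2| < (8/59)ε.
Take δ = min(2, (8/59)ε). Then 0 < |x − 2| < δ forces both bounds, so |(-9x - 5)/(x - 6) − (23/4)| < ε.

δ = min(2, (8/59)ε)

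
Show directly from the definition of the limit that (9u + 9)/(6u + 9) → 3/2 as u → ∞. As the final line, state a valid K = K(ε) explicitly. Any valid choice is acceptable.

K = (3/4)/ε

Suppose ε > 0. We seek K > 0 such that u > K implies |(9u + 9)/(6u + 9) − (3/2)| < ε.
(9u + 9)/(6u + 9) − (3/2) = (6(9u + 9) − 9(6u + 9)) / (6(6u + 9)) = -27/(6(6u + 9)).
For u > 0 we have 6u + 9 > 6u, so |(9u + 9)/(6u + 9) − (3/2)| = 27/(6(6u + 9)) < 27/(6·6u) = (3/4)/u.
Thus |(9u + 9)/(6u + 9) − (3/2)| < ε whenever u > (3/4)/ε.
Take K = (3/4)/ε. If u > K then |(9u + 9)/(6u + 9) − (3/2)| < (3/4)/u < ε.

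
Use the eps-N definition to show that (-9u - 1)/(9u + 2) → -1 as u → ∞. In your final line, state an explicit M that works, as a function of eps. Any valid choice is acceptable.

M = (1/9)/eps

Let eps > 0 be given. We seek M > 0 such that u > M implies |(-9u - 1)/(9u + 2) + 1| < eps.
(-9u - 1)/(9u + 2) + 1 = (9(-9u - 1) − (-9)(9u + 2)) / (9(9u + 2)) = 9/(9(9u + 2)).
For u > 0 we have 9u + 2 > 9u, so |(-9u - 1)/(9u + 2) + 1| = 9/(9(9u + 2)) < 9/(9·9u) = (1/9)/u.
Thus |(-9u - 1)/(9u + 2) + 1| < eps whenever u > (1/9)/eps.
Take M = (1/9)/eps. If u > M then |(-9u - 1)/(9u + 2) + 1| < (1/9)/u < eps.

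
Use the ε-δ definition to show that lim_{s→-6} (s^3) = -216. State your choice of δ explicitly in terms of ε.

δ = min(1, ε/127)

Let ε > 0 be given. We seek δ > 0 with 0 < |s + 6| < δ ⇒ |s^3 + 216| < ε.
Factor: s^3 + 216 = (s + 6)(s^2 - 6s + 36), so |s^3 + 216| = |s + 6|·|s^2 - 6s + 36|.
Impose δ ≤ 1 so that |s| < 7; then |s^2 - 6s + 36| ≤ 127.
Hence |s^3 + 216| ≤ 127|s + 6|, which is < ε once |s + 6| < ε/127.
Take δ = min(1, ε/127). If 0 < |s + 6| < δ then both bounds hold and |s^3 + 216| ≤ 127|s + 6| < 127·(ε/127) = ε.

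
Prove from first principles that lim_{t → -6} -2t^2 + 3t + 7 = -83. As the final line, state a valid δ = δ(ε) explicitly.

δ = min(2, ε/31)

Suppose ε > 0. We want δ > 0 such that 0 < |t + 6| < δ implies |(-2t^2 + 3t + 7) + 83| < ε.
(-2t^2 + 3t + 7) + 83 = -2t^2 + 3t + 90 = (t + 6)(-2t + 15).
So |(-2t^2 + 3t + 7) + 83| = |t + 6|·|-2t + 15|.
Require δ ≤ 2. Then |t + 6| < 2 gives |t| < 8, and by the triangle inequality |-2t + 15| ≤ 2·8 + 15 = 31.
Hence |(-2t^2 + 3t + 7) + 83| ≤ 31|t + 6| < ε provided |t + 6| < ε/31.
Choosing δ = min(2, ε/31) ensures both conditions, hence |(-2t^2 + 3t + 7) + 83| < ε.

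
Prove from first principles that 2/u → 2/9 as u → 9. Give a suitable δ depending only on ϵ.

Fix ϵ > 0. We seek δ > 0 such that 0 < |u − 9| < δ implies |2/u − (2/9)| < ϵ.
|2/u − (2/9)| = 2·|9 − u|/(9·|u|) = 2|u − 9|/(9|u|).
Restrict δ ≤ 9/2. Then |u − 9| < 9/2 gives |u| > 9/2, so 9|u| > 81/2.
Then |2/u − (2/9)| < 2|u − 9|/(81/2), which is < ϵ when |u − 9| < (81/4)ϵ.
Take δ = min(9/2, (81/4)ϵ). Then 0 < |u − 9| < δ gives both |u − 9| < 9/2 and |u − 9| < (81/4)ϵ, so |2/u − (2/9)| < ϵ.

δ = min(9/2, (81/4)ϵ)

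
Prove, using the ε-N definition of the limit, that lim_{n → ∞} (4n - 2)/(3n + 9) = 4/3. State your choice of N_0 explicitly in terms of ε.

N_0 = (14/3)/ε

Let ε > 0 be given. For n ≥ 1, |(4n - 2)/(3n + 9) − (4/3)| = |-42|/(3(3n + 9)) = 42/(3(3n + 9)).
Since 3n + 9 ≥ 3n for n ≥ 1, this is ≤ 42/(3·3n) = (14/3)/n.
So |(4n - 2)/(3n + 9) − (4/3)| < ε whenever n > (14/3)/ε.
Take N_0 = (14/3)/ε. If n > N_0 then |(4n - 2)/(3n + 9) − (4/3)| ≤ (14/3)/n < ε.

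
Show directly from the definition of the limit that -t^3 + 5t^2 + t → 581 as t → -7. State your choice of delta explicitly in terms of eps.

delta = min(1, eps/243)

Let eps > 0. We want delta > 0 such that 0 < |t + 7| < delta implies |(-t^3 + 5t^2 + t) − 581| < eps.
(-t^3 + 5t^2 + t) − 581 = -t^3 + 5t^2 + t - 581 = (t + 7)(-t^2 + 12t - 83).
So |(-t^3 + 5t^2 + t) − 581| = |t + 7|·|-t^2 + 12t - 83|.
Require delta ≤ 1. Then |t + 7| < 1 gives |t| < 8, and by the triangle inequality |-t^2 + 12t - 83| ≤ 8^2 + 12·8 + 83 = 243.
Hence |(-t^3 + 5t^2 + t) − 581| ≤ 243|t + 7| < eps provided |t + 7| < eps/243.
Take delta = min(1, eps/243). Then 0 < |t + 7| < delta gives both |t + 7| < 1 and |t + 7| < eps/243, so |(-t^3 + 5t^2 + t) − 581| < eps.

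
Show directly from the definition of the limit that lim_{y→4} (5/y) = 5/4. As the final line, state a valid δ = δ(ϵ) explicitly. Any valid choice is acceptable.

Let ϵ > 0 be given. We seek δ > 0 such that 0 < |y − 4| < δ implies |5/y − (5/4)| < ϵ.
|5/y − (5/4)| = 5·|4 − y|/(4·|y|) = 5|y − 4|/(4|y|).
Require δ ≤ 2 so that |y| > 4 − 2 = 2, hence 4|y| > 8.
Then |5/y − (5/4)| < 5|y − 4|/8, which is < ϵ when |y − 4| < (8/5)ϵ.
Take δ = min(2, (8/5)ϵ). Then 0 < |y − 4| < δ gives both |y − 4| < 2 and |y − 4| < (8/5)ϵ, so |5/y − (5/4)| < ϵ.

δ = min(2, (8/5)ϵ)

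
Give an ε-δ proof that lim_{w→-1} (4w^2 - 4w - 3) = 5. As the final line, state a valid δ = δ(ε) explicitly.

Fix ε > 0. We want δ > 0 such that 0 < |w + 1| < δ implies |(4w^2 - 4w - 3) − 5| < ε.
(4w^2 - 4w - 3) − 5 = 4w^2 - 4w - 8 = (w + 1)(4w - 8).
So |(4w^2 - 4w - 3) − 5| = |w + 1|·|4w - 8|.
Require δ ≤ 2. Then |w + 1| < 2 gives |w| < 3, and by the triangle inequality |4w - 8| ≤ 4·3 + 8 = 20.
Hence |(4w^2 - 4w - 3) − 5| ≤ 20|w + 1| < ε provided |w + 1| < ε/20.
Choosing δ = min(2, ε/20) ensures both conditions, hence |(4w^2 - 4w - 3) − 5| < ε.

δ = min(2, ε/20)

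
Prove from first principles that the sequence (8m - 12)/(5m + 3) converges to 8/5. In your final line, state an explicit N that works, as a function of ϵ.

N = (84/25)/ϵ

Suppose ϵ > 0. For m ≥ 1, |(8m - 12)/(5m + 3) − (8/5)| = |-84|/(5(5m + 3)) = 84/(5(5m + 3)).
Since 5m + 3 ≥ 5m for m ≥ 1, this is ≤ 84/(5·5m) = (84/25)/m.
So |(8m - 12)/(5m + 3) − (8/5)| < ϵ whenever m > (84/25)/ϵ.
Take N = (84/25)/ϵ. If m > N then |(8m - 12)/(5m + 3) − (8/5)| ≤ (84/25)/m < ϵ.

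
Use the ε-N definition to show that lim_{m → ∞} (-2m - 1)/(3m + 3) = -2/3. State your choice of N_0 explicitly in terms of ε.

Fix ε > 0. For m ≥ 1, |(-2m - 1)/(3m + 3) + 2/3| = |3|/(3(3m + 3)) = 3/(3(3m + 3)).
Since 3m + 3 ≥ 3m for m ≥ 1, this is ≤ 3/(3·3m) = (1/3)/m.
So |(-2m - 1)/(3m + 3) + 2/3| < ε whenever m > (1/3)/ε.
Take N_0 = (1/3)/ε. If m > N_0 then |(-2m - 1)/(3m + 3) + 2/3| ≤ (1/3)/m < ε.

N_0 = (1/3)/ε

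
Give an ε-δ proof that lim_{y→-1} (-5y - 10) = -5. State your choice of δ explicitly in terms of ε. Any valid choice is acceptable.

δ = ε/5

Let ε > 0 be given. We need δ > 0 so that 0 < |y + 1| < δ implies |(-5y - 10) + 5| < ε.
Since (-5y - 10) + 5 = -5(y + 1), we have |(-5y - 10) + 5| = 5|y + 1|.
Thus it suffices that |y + 1| < ε/5.
Choosing δ = ε/5 gives |(-5y - 10) + 5| = 5|y + 1| < ε whenever |y + 1| < δ.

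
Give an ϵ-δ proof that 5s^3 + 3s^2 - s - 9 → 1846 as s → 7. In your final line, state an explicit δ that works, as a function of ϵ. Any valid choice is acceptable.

δ = min(1, ϵ/889)

Let ϵ > 0 be given. We want δ > 0 such that 0 < |s − 7| < δ implies |(5s^3 + 3s^2 - s - 9) − 1846| < ϵ.
(5s^3 + 3s^2 - s - 9) − 1846 = 5s^3 + 3s^2 - s - 1855 = (s − 7)(5s^2 + 38s + 265).
So |(5s^3 + 3s^2 - s - 9) − 1846| = |s − 7|·|5s^2 + 38s + 265|.
Require δ ≤ 1. Then |s − 7| < 1 gives |s| < 8, and by the triangle inequality |5s^2 + 38s + 265| ≤ 5·8^2 + 38·8 + 265 = 889.
Hence |(5s^3 + 3s^2 - s - 9) − 1846| ≤ 889|s − 7| < ϵ provided |s − 7| < ϵ/889.
Choosing δ = min(1, ϵ/889) ensures both conditions, hence |(5s^3 + 3s^2 - s - 9) − 1846| < ϵ.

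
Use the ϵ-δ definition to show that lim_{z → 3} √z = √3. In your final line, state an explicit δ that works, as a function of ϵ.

δ = min(3, √3·ϵ)

Let ϵ > 0 be given. We want δ > 0 such that 0 < |z − 3| < δ implies |√z − √3| < ϵ.
Multiplying by the conjugate, |√z − √3| = |z − 3|/(√z + √3).
Restrict δ ≤ 3 so that |z − 3| < 3 forces z > 0, and then √z + √3 > √3.
Hence |√z − √3| < |z − 3|/√3, which is < ϵ once |z − 3| < √3·ϵ.
Take δ = min(3, √3·ϵ). If 0 < |z − 3| < δ then z > 0 and |√z − √3| < |z − 3|/√3 < ϵ.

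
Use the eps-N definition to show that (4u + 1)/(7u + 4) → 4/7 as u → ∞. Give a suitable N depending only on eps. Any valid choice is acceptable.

Let eps > 0 be given. We seek N > 0 such that u > N implies |(4u + 1)/(7u + 4) − (4/7)| < eps.
(4u + 1)/(7u + 4) − (4/7) = (7(4u + 1) − 4(7u + 4)) / (7(7u + 4)) = -9/(7(7u + 4)).
For u > 0 we have 7u + 4 > 7u, so |(4u + 1)/(7u + 4) − (4/7)| = 9/(7(7u + 4)) < 9/(7·7u) = (9/49)/u.
Thus |(4u + 1)/(7u + 4) − (4/7)| < eps whenever u > (9/49)/eps.
Take N = (9/49)/eps. If u > N then |(4u + 1)/(7u + 4) − (4/7)| < (9/49)/u < eps.

N = (9/49)/eps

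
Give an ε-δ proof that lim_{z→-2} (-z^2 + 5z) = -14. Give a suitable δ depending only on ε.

Let ε > 0 be given. We want δ > 0 such that 0 < |z + 2| < δ implies |(-z^2 + 5z) + 14| < ε.
(-z^2 + 5z) + 14 = -z^2 + 5z + 14 = (z + 2)(-z + 7).
So |(-z^2 + 5z) + 14| = |z + 2|·|-z + 7|.
Require δ ≤ 2. Then |z + 2| < 2 gives |z| < 4, and by the triangle inequality |-z + 7| ≤ 4 + 7 = 11.
Hence |(-z^2 + 5z) + 14| ≤ 11|z + 2| < ε provided |z + 2| < ε/11.
Choosing δ = min(2, ε/11) ensures both conditions, hence |(-z^2 + 5z) + 14| < ε.

δ = min(2, ε/11)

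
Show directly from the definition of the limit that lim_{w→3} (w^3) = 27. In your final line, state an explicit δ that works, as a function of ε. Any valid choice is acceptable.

Let ε > 0. We seek δ > 0 with 0 < |w − 3| < δ ⇒ |w^3 − 27| < ε.
Factor: w^3 − 27 = (w − 3)(w^2 + 3w + 9), so |w^3 − 27| = |w − 3|·|w^2 + 3w + 9|.
Impose δ ≤ 1 so that |w| < 4; then |w^2 + 3w + 9| ≤ 37.
Hence |w^3 − 27| ≤ 37|w − 3|, which is < ε once |w − 3| < ε/37.
Take δ = min(1, ε/37). If 0 < |w − 3| < δ then both bounds hold and |w^3 − 27| ≤ 37|w − 3| < 37·(ε/37) = ε.

δ = min(1, ε/37)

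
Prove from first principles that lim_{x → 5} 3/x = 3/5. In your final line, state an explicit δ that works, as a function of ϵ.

δ = min(5/2, (25/6)ϵ)

Let ϵ > 0 be given. We seek δ > 0 such that 0 < |x − 5| < δ implies |3/x − (3/5)| < ϵ.
|3/x − (3/5)| = 3·|5 − x|/(5·|x|) = 3|x − 5|/(5|x|).
Restrict δ ≤ 5/2. Then |x − 5| < 5/2 gives |x| > 5/2, so 5|x| > 25/2.
Then |3/x − (3/5)| < 3|x − 5|/(25/2), which is < ϵ when |x − 5| < (25/6)ϵ.
Take δ = min(5/2, (25/6)ϵ). Then 0 < |x − 5| < δ gives both |x − 5| < 5/2 and |x − 5| < (25/6)ϵ, so |3/x − (3/5)| < ϵ.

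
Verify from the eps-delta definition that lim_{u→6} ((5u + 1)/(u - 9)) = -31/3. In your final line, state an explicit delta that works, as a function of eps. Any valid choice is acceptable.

delta = min(3/2, (9/92)eps)

Suppose eps > 0. We want delta > 0 with 0 < |u − 6| < delta ⇒ |(5u + 1)/(u - 9) + 31/3| < eps.
Combining over a common denominator, (5u + 1)/(u - 9) + 31/3 = [(5u + 1)·(-3) − 31·(u - 9)] / [(-3)·(u - 9)] = -46(u − 6) / ((-3)(u - 9)).
So |(5u + 1)/(u - 9) + 31/3| = 46|u − 6| / (3·|u − 9|).
Restrict delta ≤ 3/2. Then |u − 6| < 3/2 gives |u − 9| = |(u − 6) + (-3)| ≥ 3 − 3/2 = 3/2.
Hence |(5u + 1)/(u - 9) + 31/3| < 46|u − 6|/(3·(3/2)) = (92/9)|u − 6|, which is < eps once |u − 6| < (9/92)eps.
Take delta = min(3/2, (9/92)eps). Then 0 < |u − 6| < delta forces both bounds, so |(5u + 1)/(u - 9) + 31/3| < eps.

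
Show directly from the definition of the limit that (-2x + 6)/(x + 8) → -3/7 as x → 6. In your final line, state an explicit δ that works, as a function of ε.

δ = min(7, (49/11)ε)

Let ε > 0 be given. We want δ > 0 with 0 < |x − 6| < δ ⇒ |(-2x + 6)/(x + 8) + 3/7| < ε.
Combining over a common denominator, (-2x + 6)/(x + 8) + 3/7 = [(-2x + 6)·14 − (-6)·(x + 8)] / [14·(x + 8)] = -22(x − 6) / (14(x + 8)).
So |(-2x + 6)/(x + 8) + 3/7| = 22|x − 6| / (14·|x + 8|).
Require δ ≤ 7, so |x + 8| ≥ |14| − |x − 6| > 14 − 7 = 7.
Hence |(-2x + 6)/(x + 8) + 3/7| < 22|x − 6|/(14·7) = (11/49)|x − 6|, which is < ε once |x − 6| < (49/11)ε.
Take δ = min(7, (49/11)ε). Then 0 < |x − 6| < δ forces both bounds, so |(-2x + 6)/(x + 8) + 3/7| < ε.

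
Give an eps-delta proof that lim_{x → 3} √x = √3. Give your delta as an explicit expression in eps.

Let eps > 0. We want delta > 0 such that 0 < |x − 3| < delta implies |√x − √3| < eps.
Rationalise: √x − √3 = (x − 3)/(√x + √3), so |√x − √3| = |x − 3|/(√x + √3).
Restrict delta ≤ 3 so that |x − 3| < 3 forces x > 0, and then √x + √3 > √3.
Hence |√x − √3| < |x − 3|/√3, which is < eps once |x − 3| < √3·eps.
Take delta = min(3, √3·eps). If 0 < |x − 3| < delta then x > 0 and |√x − √3| < |x − 3|/√3 < eps.

delta = min(3, √3·eps)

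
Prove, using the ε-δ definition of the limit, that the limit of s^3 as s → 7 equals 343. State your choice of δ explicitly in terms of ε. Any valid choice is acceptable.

Let ε > 0 be given. We seek δ > 0 with 0 < |s − 7| < δ ⇒ |s^3 − 343| < ε.
Factor: s^3 − 343 = (s − 7)(s^2 + 7s + 49), so |s^3 − 343| = |s − 7|·|s^2 + 7s + 49|.
Impose δ ≤ 2 so that |s| < 9; then |s^2 + 7s + 49| ≤ 193.
Hence |s^3 − 343| ≤ 193|s − 7|, which is < ε once |s − 7| < ε/193.
Take δ = min(2, ε/193). If 0 < |s − 7| < δ then both bounds hold and |s^3 − 343| ≤ 193|s − 7| < 193·(ε/193) = ε.

δ = min(2, ε/193)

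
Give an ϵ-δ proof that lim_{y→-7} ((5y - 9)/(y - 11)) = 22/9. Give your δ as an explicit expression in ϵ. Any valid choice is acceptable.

δ = min(9, (81/23)ϵ)

Let ϵ > 0 be given. We want δ > 0 with 0 < |y + 7| < δ ⇒ |(5y - 9)/(y - 11) − (22/9)| < ϵ.
Combining over a common denominator, (5y - 9)/(y - 11) − (22/9) = [(5y - 9)·(-18) − (-44)·(y - 11)] / [(-18)·(y - 11)] = -46(y + 7) / ((-18)(y - 11)).
So |(5y - 9)/(y - 11) − (22/9)| = 46|y + 7| / (18·|y − 11|).
Require δ ≤ 9, so |y − 11| ≥ |-18| − |y + 7| > 18 − 9 = 9.
Hence |(5y - 9)/(y - 11) − (22/9)| < 46|y + 7|/(18·9) = (23/81)|y + 7|, which is < ϵ once |y + 7| < (81/23)ϵ.
Take δ = min(9, (81/23)ϵ). Then 0 < |y + 7| < δ forces both bounds, so |(5y - 9)/(y - 11) − (22/9)| < ϵ.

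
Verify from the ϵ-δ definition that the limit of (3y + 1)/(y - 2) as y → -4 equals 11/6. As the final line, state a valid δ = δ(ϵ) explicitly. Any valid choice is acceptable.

δ = min(3, (18/7)ϵ)

Let ϵ > 0 be given. We want δ > 0 with 0 < |y + 4| < δ ⇒ |(3y + 1)/(y - 2) − (11/6)| < ϵ.
Combining over a common denominator, (3y + 1)/(y - 2) − (11/6) = [(3y + 1)·(-6) − (-11)·(y - 2)] / [(-6)·(y - 2)] = -7(y + 4) / ((-6)(y - 2)).
So |(3y + 1)/(y - 2) − (11/6)| = 7|y + 4| / (6·|y − 2|).
Require δ ≤ 3, so |y − 2| ≥ |-6| − |y + 4| > 6 − 3 = 3.
Hence |(3y + 1)/(y - 2) − (11/6)| < 7|y + 4|/(6·3) = (7/18)|y + 4|, which is < ϵ once |y + 4| < (18/7)ϵ.
Take δ = min(3, (18/7)ϵ). Then 0 < |y + 4| < δ forces both bounds, so |(3y + 1)/(y - 2) − (11/6)| < ϵ.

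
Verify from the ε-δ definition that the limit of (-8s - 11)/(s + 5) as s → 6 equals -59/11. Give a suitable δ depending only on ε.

δ = min(11/2, (121/58)ε)

Let ε > 0. We want δ > 0 with 0 < |s − 6| < δ ⇒ |(-8s - 11)/(s + 5) + 59/11| < ε.
Combining over a common denominator, (-8s - 11)/(s + 5) + 59/11 = [(-8s - 11)·11 − (-59)·(s + 5)] / [11·(s + 5)] = -29(s − 6) / (11(s + 5)).
So |(-8s - 11)/(s + 5) + 59/11| = 29|s − 6| / (11·|s + 5|).
Require δ ≤ 11/2, so |s + 5| ≥ |11| − |s − 6| > 11 − 11/2 = 11/2.
Hence |(-8s - 11)/(s + 5) + 59/11| < 29|s − 6|/(11·(11/2)) = (58/121)|s − 6|, which is < ε once |s − 6| < (121/58)ε.
Take δ = min(11/2, (121/58)ε). Then 0 < |s − 6| < δ forces both bounds, so |(-8s - 11)/(s + 5) + 59/11| < ε.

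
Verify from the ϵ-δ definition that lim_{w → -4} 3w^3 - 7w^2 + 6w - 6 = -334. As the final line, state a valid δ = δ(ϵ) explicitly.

δ = min(1, ϵ/252)

Suppose ϵ > 0. We want δ > 0 such that 0 < |w + 4| < δ implies |(3w^3 - 7w^2 + 6w - 6) + 334| < ϵ.
(3w^3 - 7w^2 + 6w - 6) + 334 = 3w^3 - 7w^2 + 6w + 328 = (w + 4)(3w^2 - 19w + 82).
So |(3w^3 - 7w^2 + 6w - 6) + 334| = |w + 4|·|3w^2 - 19w + 82|.
Require δ ≤ 1. Then |w + 4| < 1 gives |w| < 5, and by the triangle inequality |3w^2 - 19w + 82| ≤ 3·5^2 + 19·5 + 82 = 252.
Hence |(3w^3 - 7w^2 + 6w - 6) + 334| ≤ 252|w + 4| < ϵ provided |w + 4| < ϵ/252.
Take δ = min(1, ϵ/252). Then 0 < |w + 4| < δ gives both |w + 4| < 1 and |w + 4| < ϵ/252, so |(3w^3 - 7w^2 + 6w - 6) + 334| < ϵ.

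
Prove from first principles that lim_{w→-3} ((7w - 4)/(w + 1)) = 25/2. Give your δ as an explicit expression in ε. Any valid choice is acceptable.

δ = min(1, (2/11)ε)

Let ε > 0. We want δ > 0 with 0 < |w + 3| < δ ⇒ |(7w - 4)/(w + 1) − (25/2)| < ε.
Combining over a common denominator, (7w - 4)/(w + 1) − (25/2) = [(7w - 4)·(-2) − (-25)·(w + 1)] / [(-2)·(w + 1)] = 11(w + 3) / ((-2)(w + 1)).
So |(7w - 4)/(w + 1) − (25/2)| = 11|w + 3| / (2·|w + 1|).
Restrict δ ≤ 1. Then |w + 3| < 1 gives |w + 1| = |(w + 3) + (-2)| ≥ 2 − 1 = 1.
Hence |(7w - 4)/(w + 1) − (25/2)| < 11|w + 3|/(2·1) = (11/2)|w + 3|, which is < ε once |w + 3| < (2/11)ε.
Take δ = min(1, (2/11)ε). Then 0 < |w + 3| < δ forces both bounds, so |(7w - 4)/(w + 1) − (25/2)| < ε.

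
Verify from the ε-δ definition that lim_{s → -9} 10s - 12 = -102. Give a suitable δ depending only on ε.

δ = ε/10

Let ε > 0. We need δ > 0 so that 0 < |s + 9| < δ implies |(10s - 12) + 102| < ε.
|(10s - 12) + 102| = |10s + 90| = 10|s + 9|.
So 10|s + 9| < ε exactly when |s + 9| < ε/10.
Choosing δ = ε/10 gives |(10s - 12) + 102| = 10|s + 9| < ε whenever |s + 9| < δ.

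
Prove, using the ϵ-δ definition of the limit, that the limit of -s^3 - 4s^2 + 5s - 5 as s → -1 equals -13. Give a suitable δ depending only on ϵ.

δ = min(1, ϵ/18)

Let ϵ > 0 be given. We want δ > 0 such that 0 < |s + 1| < δ implies |(-s^3 - 4s^2 + 5s - 5) + 13| < ϵ.
(-s^3 - 4s^2 + 5s - 5) + 13 = -s^3 - 4s^2 + 5s + 8 = (s + 1)(-s^2 - 3s + 8).
So |(-s^3 - 4s^2 + 5s - 5) + 13| = |s + 1|·|-s^2 - 3s + 8|.
Require δ ≤ 1. Then |s + 1| < 1 gives |s| < 2, and by the triangle inequality |-s^2 - 3s + 8| ≤ 2^2 + 3·2 + 8 = 18.
Hence |(-s^3 - 4s^2 + 5s - 5) + 13| ≤ 18|s + 1| < ϵ provided |s + 1| < ϵ/18.
Take δ = min(1, ϵ/18). Then 0 < |s + 1| < δ gives both |s + 1| < 1 and |s + 1| < ϵ/18, so |(-s^3 - 4s^2 + 5s - 5) + 13| < ϵ.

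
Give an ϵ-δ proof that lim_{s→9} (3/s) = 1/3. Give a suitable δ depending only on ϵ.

δ = min(9/2, (27/2)ϵ)

Suppose ϵ > 0. We seek δ > 0 such that 0 < |s − 9| < δ implies |3/s − (1/3)| < ϵ.
|3/s − (1/3)| = 3·|9 − s|/(9·|s|) = 3|s − 9|/(9|s|).
Restrict δ ≤ 9/2. Then |s − 9| < 9/2 gives |s| > 9/2, so 9|s| > 81/2.
Then |3/s − (1/3)| < 3|s − 9|/(81/2), which is < ϵ when |s − 9| < (27/2)ϵ.
Take δ = min(9/2, (27/2)ϵ). Then 0 < |s − 9| < δ gives both |s − 9| < 9/2 and |s − 9| < (27/2)ϵ, so |3/s − (1/3)| < ϵ.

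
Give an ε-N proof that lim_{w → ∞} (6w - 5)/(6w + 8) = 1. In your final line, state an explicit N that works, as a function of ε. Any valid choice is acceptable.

N = (13/6)/ε

Fix ε > 0. We seek N > 0 such that w > N implies |(6w - 5)/(6w + 8) − 1| < ε.
(6w - 5)/(6w + 8) − 1 = (6(6w - 5) − 6(6w + 8)) / (6(6w + 8)) = -78/(6(6w + 8)).
For w > 0 we have 6w + 8 > 6w, so |(6w - 5)/(6w + 8) − 1| = 78/(6(6w + 8)) < 78/(6·6w) = (13/6)/w.
Thus |(6w - 5)/(6w + 8) − 1| < ε whenever w > (13/6)/ε.
Take N = (13/6)/ε. If w > N then |(6w - 5)/(6w + 8) − 1| < (13/6)/w < ε.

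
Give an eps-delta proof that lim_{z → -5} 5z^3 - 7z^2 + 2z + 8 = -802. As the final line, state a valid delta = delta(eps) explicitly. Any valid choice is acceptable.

delta = min(1, eps/534)

Let eps > 0. We want delta > 0 such that 0 < |z + 5| < delta implies |(5z^3 - 7z^2 + 2z + 8) + 802| < eps.
(5z^3 - 7z^2 + 2z + 8) + 802 = 5z^3 - 7z^2 + 2z + 810 = (z + 5)(5z^2 - 32z + 162).
So |(5z^3 - 7z^2 + 2z + 8) + 802| = |z + 5|·|5z^2 - 32z + 162|.
Assume first that |z + 5| < 1, so |z| < 6. Then |5z^2 - 32z + 162| ≤ 5·6^2 + 32·6 + 162 = 534.
Hence |(5z^3 - 7z^2 + 2z + 8) + 802| ≤ 534|z + 5| < eps provided |z + 5| < eps/534.
Take delta = min(1, eps/534). Then 0 < |z + 5| < delta gives both |z + 5| < 1 and |z + 5| < eps/534, so |(5z^3 - 7z^2 + 2z + 8) + 802| < eps.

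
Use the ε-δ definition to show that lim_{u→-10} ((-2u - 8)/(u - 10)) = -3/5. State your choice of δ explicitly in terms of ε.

δ = min(10, (50/7)ε)

Let ε > 0. We want δ > 0 with 0 < |u + 10| < δ ⇒ |(-2u - 8)/(u - 10) + 3/5| < ε.
Combining over a common denominator, (-2u - 8)/(u - 10) + 3/5 = [(-2u - 8)·(-20) − 12·(u - 10)] / [(-20)·(u - 10)] = 28(u + 10) / ((-20)(u - 10)).
So |(-2u - 8)/(u - 10) + 3/5| = 28|u + 10| / (20·|u − 10|).
Restrict δ ≤ 10. Then |u + 10| < 10 gives |u − 10| = |(u + 10) + (-20)| ≥ 20 − 10 = 10.
Hence |(-2u - 8)/(u - 10) + 3/5| < 28|u + 10|/(20·10) = (7/50)|u + 10|, which is < ε once |u + 10| < (50/7)ε.
Take δ = min(10, (50/7)ε). Then 0 < |u + 10| < δ forces both bounds, so |(-2u - 8)/(u - 10) + 3/5| < ε.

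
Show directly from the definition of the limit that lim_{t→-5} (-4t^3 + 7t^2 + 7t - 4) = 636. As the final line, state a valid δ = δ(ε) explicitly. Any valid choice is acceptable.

δ = min(2, ε/513)

Fix ε > 0. We want δ > 0 such that 0 < |t + 5| < δ implies |(-4t^3 + 7t^2 + 7t - 4) − 636| < ε.
(-4t^3 + 7t^2 + 7t - 4) − 636 = -4t^3 + 7t^2 + 7t - 640 = (t + 5)(-4t^2 + 27t - 128).
So |(-4t^3 + 7t^2 + 7t - 4) − 636| = |t + 5|·|-4t^2 + 27t - 128|.
Require δ ≤ 2. Then |t + 5| < 2 gives |t| < 7, and by the triangle inequality |-4t^2 + 27t - 128| ≤ 4·7^2 + 27·7 + 128 = 513.
Hence |(-4t^3 + 7t^2 + 7t - 4) − 636| ≤ 513|t + 5| < ε provided |t + 5| < ε/513.
Choosing δ = min(2, ε/513) ensures both conditions, hence |(-4t^3 + 7t^2 + 7t - 4) − 636| < ε.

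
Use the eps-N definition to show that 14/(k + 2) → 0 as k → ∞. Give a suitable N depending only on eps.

Fix eps > 0. For k ≥ 1, |14/(k + 2) − 0| = 14/(k + 2) ≤ 14/k.
We need 14/k < eps, i.e. k > 14/eps.
Take N = 14/eps. If k > N then |14/(k + 2)| ≤ 14/k < eps.

N = 14/eps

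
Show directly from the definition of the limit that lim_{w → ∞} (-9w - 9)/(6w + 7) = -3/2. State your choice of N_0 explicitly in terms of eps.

Let eps > 0. We seek N_0 > 0 such that w > N_0 implies |(-9w - 9)/(6w + 7) + 3/2| < eps.
(-9w - 9)/(6w + 7) + 3/2 = (6(-9w - 9) − (-9)(6w + 7)) / (6(6w + 7)) = 9/(6(6w + 7)).
For w > 0 we have 6w + 7 > 6w, so |(-9w - 9)/(6w + 7) + 3/2| = 9/(6(6w + 7)) < 9/(6·6w) = (1/4)/w.
Thus |(-9w - 9)/(6w + 7) + 3/2| < eps whenever w > (1/4)/eps.
Take N_0 = (1/4)/eps. If w > N_0 then |(-9w - 9)/(6w + 7) + 3/2| < (1/4)/w < eps.

N_0 = (1/4)/eps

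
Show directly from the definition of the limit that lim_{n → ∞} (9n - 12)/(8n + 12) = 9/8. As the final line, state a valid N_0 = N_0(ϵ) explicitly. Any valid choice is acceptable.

Let ϵ > 0. For n ≥ 1, |(9n - 12)/(8n + 12) − (9/8)| = |-204|/(8(8n + 12)) = 204/(8(8n + 12)).
Since 8n + 12 ≥ 8n for n ≥ 1, this is ≤ 204/(8·8n) = (51/16)/n.
So |(9n - 12)/(8n + 12) − (9/8)| < ϵ whenever n > (51/16)/ϵ.
Take N_0 = (51/16)/ϵ. If n > N_0 then |(9n - 12)/(8n + 12) − (9/8)| ≤ (51/16)/n < ϵ.

N_0 = (51/16)/ϵ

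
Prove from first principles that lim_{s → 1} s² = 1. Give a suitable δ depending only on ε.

Suppose ε > 0. We seek δ > 0 with 0 < |s − 1| < δ ⇒ |s² − 1| < ε.
Factor: s² − 1 = (s − 1)(s + 1), so |s² − 1| = |s − 1|·|s + 1|.
Impose δ ≤ 1 so that |s| < 2; then |s + 1| ≤ 3.
Hence |s² − 1| ≤ 3|s − 1|, which is < ε once |s − 1| < ε/3.
Take δ = min(1, ε/3). If 0 < |s − 1| < δ then both bounds hold and |s² − 1| ≤ 3|s − 1| < 3·(ε/3) = ε.

δ = min(1, ε/3)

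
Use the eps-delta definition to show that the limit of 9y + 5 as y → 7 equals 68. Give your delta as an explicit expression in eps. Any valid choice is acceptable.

Let eps > 0. We need delta > 0 so that 0 < |y − 7| < delta implies |(9y + 5) − 68| < eps.
Since (9y + 5) − 68 = 9(y − 7), we have |(9y + 5) − 68| = 9|y − 7|.
Thus it suffices that |y − 7| < eps/9.
Choosing delta = eps/9 gives |(9y + 5) − 68| = 9|y − 7| < eps whenever |y − 7| < delta.

delta = eps/9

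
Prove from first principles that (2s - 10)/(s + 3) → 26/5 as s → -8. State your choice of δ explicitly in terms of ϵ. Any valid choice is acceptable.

δ = min(5/2, (25/32)ϵ)

Fix ϵ > 0. We want δ > 0 with 0 < |s + 8| < δ ⇒ |(2s - 10)/(s + 3) − (26/5)| < ϵ.
Combining over a common denominator, (2s - 10)/(s + 3) − (26/5) = [(2s - 10)·(-5) − (-26)·(s + 3)] / [(-5)·(s + 3)] = 16(s + 8) / ((-5)(s + 3)).
So |(2s - 10)/(s + 3) − (26/5)| = 16|s + 8| / (5·|s + 3|).
Require δ ≤ 5/2, so |s + 3| ≥ |-5| − |s + 8| > 5 − 5/2 = 5/2.
Hence |(2s - 10)/(s + 3) − (26/5)| < 16|s + 8|/(5·(5/2)) = (32/25)|s + 8|, which is < ϵ once |s + 8| < (25/32)ϵ.
Take δ = min(5/2, (25/32)ϵ). Then 0 < |s + 8| < δ forces both bounds, so |(2s - 10)/(s + 3) − (26/5)| < ϵ.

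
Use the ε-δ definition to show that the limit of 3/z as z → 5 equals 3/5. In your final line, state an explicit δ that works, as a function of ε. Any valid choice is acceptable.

δ = min(5/2, (25/6)ε)

Let ε > 0. We seek δ > 0 such that 0 < |z − 5| < δ implies |3/z − (3/5)| < ε.
|3/z − (3/5)| = 3·|5 − z|/(5·|z|) = 3|z − 5|/(5|z|).
Restrict δ ≤ 5/2. Then |z − 5| < 5/2 gives |z| > 5/2, so 5|z| > 25/2.
Then |3/z − (3/5)| < 3|z − 5|/(25/2), which is < ε when |z − 5| < (25/6)ε.
Take δ = min(5/2, (25/6)ε). Then 0 < |z − 5| < δ gives both |z − 5| < 5/2 and |z − 5| < (25/6)ε, so |3/z − (3/5)| < ε.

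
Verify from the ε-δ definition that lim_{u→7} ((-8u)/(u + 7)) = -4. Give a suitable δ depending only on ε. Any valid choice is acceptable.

δ = min(7, (7/4)ε)

Let ε > 0 be given. We want δ > 0 with 0 < |u − 7| < δ ⇒ |(-8u)/(u + 7) + 4| < ε.
Combining over a common denominator, (-8u)/(u + 7) + 4 = [(-8u)·14 − (-56)·(u + 7)] / [14·(u + 7)] = -56(u − 7) / (14(u + 7)).
So |(-8u)/(u + 7) + 4| = 56|u − 7| / (14·|u + 7|).
Restrict δ ≤ 7. Then |u − 7| < 7 gives |u + 7| = |(u − 7) + 14| ≥ 14 − 7 = 7.
Hence |(-8u)/(u + 7) + 4| < 56|u − 7|/(14·7) = (4/7)|u − 7|, which is < ε once |u − 7| < (7/4)ε.
Take δ = min(7, (7/4)ε). Then 0 < |u − 7| < δ forces both bounds, so |(-8u)/(u + 7) + 4| < ε.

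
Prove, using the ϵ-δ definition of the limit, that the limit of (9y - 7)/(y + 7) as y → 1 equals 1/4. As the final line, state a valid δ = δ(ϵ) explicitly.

Let ϵ > 0 be given. We want δ > 0 with 0 < |y − 1| < δ ⇒ |(9y - 7)/(y + 7) − (1/4)| < ϵ.
Combining over a common denominator, (9y - 7)/(y + 7) − (1/4) = [(9y - 7)·8 − 2·(y + 7)] / [8·(y + 7)] = 70(y − 1) / (8(y + 7)).
So |(9y - 7)/(y + 7) − (1/4)| = 70|y − 1| / (8·|y + 7|).
Require δ ≤ 4, so |y + 7| ≥ |8| − |y − 1| > 8 − 4 = 4.
Hence |(9y - 7)/(y + 7) − (1/4)| < 70|y − 1|/(8·4) = (35/16)|y − 1|, which is < ϵ once |y − 1| < (16/35)ϵ.
Take δ = min(4, (16/35)ϵ). Then 0 < |y − 1| < δ forces both bounds, so |(9y - 7)/(y + 7) − (1/4)| < ϵ.

δ = min(4, (16/35)ϵ)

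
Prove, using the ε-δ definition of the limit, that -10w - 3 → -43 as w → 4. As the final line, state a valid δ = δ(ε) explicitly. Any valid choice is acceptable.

δ = ε/10

Fix ε > 0. We need δ > 0 so that 0 < |w − 4| < δ implies |(-10w - 3) + 43| < ε.
Since (-10w - 3) + 43 = -10(w − 4), we have |(-10w - 3) + 43| = 10|w − 4|.
So 10|w − 4| < ε exactly when |w − 4| < ε/10.
Choosing δ = ε/10 gives |(-10w - 3) + 43| = 10|w − 4| < ε whenever |w − 4| < δ.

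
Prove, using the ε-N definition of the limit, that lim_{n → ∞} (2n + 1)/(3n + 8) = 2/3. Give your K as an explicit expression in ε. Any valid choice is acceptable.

Fix ε > 0. For n ≥ 1, |(2n + 1)/(3n + 8) − (2/3)| = |-13|/(3(3n + 8)) = 13/(3(3n + 8)).
Since 3n + 8 ≥ 3n for n ≥ 1, this is ≤ 13/(3·3n) = (13/9)/n.
So |(2n + 1)/(3n + 8) − (2/3)| < ε whenever n > (13/9)/ε.
Take K = (13/9)/ε. If n > K then |(2n + 1)/(3n + 8) − (2/3)| ≤ (13/9)/n < ε.

K = (13/9)/ε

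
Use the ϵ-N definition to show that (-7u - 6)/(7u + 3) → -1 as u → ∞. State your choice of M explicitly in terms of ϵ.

M = (3/7)/ϵ

Fix ϵ > 0. We seek M > 0 such that u > M implies |(-7u - 6)/(7u + 3) + 1| < ϵ.
(-7u - 6)/(7u + 3) + 1 = (7(-7u - 6) − (-7)(7u + 3)) / (7(7u + 3)) = -21/(7(7u + 3)).
For u > 0 we have 7u + 3 > 7u, so |(-7u - 6)/(7u + 3) + 1| = 21/(7(7u + 3)) < 21/(7·7u) = (3/7)/u.
Thus |(-7u - 6)/(7u + 3) + 1| < ϵ whenever u > (3/7)/ϵ.
Take M = (3/7)/ϵ. If u > M then |(-7u - 6)/(7u + 3) + 1| < (3/7)/u < ϵ.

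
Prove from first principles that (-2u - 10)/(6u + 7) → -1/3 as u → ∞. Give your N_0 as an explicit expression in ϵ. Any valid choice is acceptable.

Let ϵ > 0 be given. We seek N_0 > 0 such that u > N_0 implies |(-2u - 10)/(6u + 7) + 1/3| < ϵ.
(-2u - 10)/(6u + 7) + 1/3 = (6(-2u - 10) − (-2)(6u + 7)) / (6(6u + 7)) = -46/(6(6u + 7)).
For u > 0 we have 6u + 7 > 6u, so |(-2u - 10)/(6u + 7) + 1/3| = 46/(6(6u + 7)) < 46/(6·6u) = (23/18)/u.
Thus |(-2u - 10)/(6u + 7) + 1/3| < ϵ whenever u > (23/18)/ϵ.
Take N_0 = (23/18)/ϵ. If u > N_0 then |(-2u - 10)/(6u + 7) + 1/3| < (23/18)/u < ϵ.

N_0 = (23/18)/ϵ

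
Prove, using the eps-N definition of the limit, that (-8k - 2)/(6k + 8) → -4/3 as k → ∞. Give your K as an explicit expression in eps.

K = (13/9)/eps

Let eps > 0 be given. For k ≥ 1, |(-8k - 2)/(6k + 8) + 4/3| = |52|/(6(6k + 8)) = 52/(6(6k + 8)).
Since 6k + 8 ≥ 6k for k ≥ 1, this is ≤ 52/(6·6k) = (13/9)/k.
So |(-8k - 2)/(6k + 8) + 4/3| < eps whenever k > (13/9)/eps.
Take K = (13/9)/eps. If k > K then |(-8k - 2)/(6k + 8) + 4/3| ≤ (13/9)/k < eps.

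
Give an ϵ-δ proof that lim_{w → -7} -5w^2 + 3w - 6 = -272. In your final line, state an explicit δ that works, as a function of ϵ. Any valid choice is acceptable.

δ = min(1, ϵ/78)

Suppose ϵ > 0. We want δ > 0 such that 0 < |w + 7| < δ implies |(-5w^2 + 3w - 6) + 272| < ϵ.
(-5w^2 + 3w - 6) + 272 = -5w^2 + 3w + 266 = (w + 7)(-5w + 38).
So |(-5w^2 + 3w - 6) + 272| = |w + 7|·|-5w + 38|.
Assume first that |w + 7| < 1, so |w| < 8. Then |-5w + 38| ≤ 5·8 + 38 = 78.
Hence |(-5w^2 + 3w - 6) + 272| ≤ 78|w + 7| < ϵ provided |w + 7| < ϵ/78.
Choosing δ = min(1, ϵ/78) ensures both conditions, hence |(-5w^2 + 3w - 6) + 272| < ϵ.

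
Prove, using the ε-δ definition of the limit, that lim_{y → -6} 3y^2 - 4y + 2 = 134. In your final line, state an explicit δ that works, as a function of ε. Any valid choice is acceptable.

δ = min(2, ε/46)

Let ε > 0 be given. We want δ > 0 such that 0 < |y + 6| < δ implies |(3y^2 - 4y + 2) − 134| < ε.
(3y^2 - 4y + 2) − 134 = 3y^2 - 4y - 132 = (y + 6)(3y - 22).
So |(3y^2 - 4y + 2) − 134| = |y + 6|·|3y - 22|.
Require δ ≤ 2. Then |y + 6| < 2 gives |y| < 8, and by the triangle inequality |3y - 22| ≤ 3·8 + 22 = 46.
Hence |(3y^2 - 4y + 2) − 134| ≤ 46|y + 6| < ε provided |y + 6| < ε/46.
Take δ = min(2, ε/46). Then 0 < |y + 6| < δ gives both |y + 6| < 2 and |y + 6| < ε/46, so |(3y^2 - 4y + 2) − 134| < ε.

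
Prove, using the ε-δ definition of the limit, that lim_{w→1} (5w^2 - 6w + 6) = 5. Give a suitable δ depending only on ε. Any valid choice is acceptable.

Fix ε > 0. We want δ > 0 such that 0 < |w − 1| < δ implies |(5w^2 - 6w + 6) − 5| < ε.
(5w^2 - 6w + 6) − 5 = 5w^2 - 6w + 1 = (w − 1)(5w - 1).
So |(5w^2 - 6w + 6) − 5| = |w − 1|·|5w - 1|.
Require δ ≤ 1. Then |w − 1| < 1 gives |w| < 2, and by the triangle inequality |5w - 1| ≤ 5·2 + 1 = 11.
Hence |(5w^2 - 6w + 6) − 5| ≤ 11|w − 1| < ε provided |w − 1| < ε/11.
Take δ = min(1, ε/11). Then 0 < |w − 1| < δ gives both |w − 1| < 1 and |w − 1| < ε/11, so |(5w^2 - 6w + 6) − 5| < ε.

δ = min(1, ε/11)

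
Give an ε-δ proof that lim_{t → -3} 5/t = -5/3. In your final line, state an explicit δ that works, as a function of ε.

Suppose ε > 0. We seek δ > 0 such that 0 < |t + 3| < δ implies |5/t + 5/3| < ε.
|5/t + 5/3| = 5·|-3 − t|/(3·|t|) = 5|t + 3|/(3|t|).
Restrict δ ≤ 3/2. Then |t + 3| < 3/2 gives |t| > 3/2, so 3|t| > 9/2.
Then |5/t + 5/3| < 5|t + 3|/(9/2), which is < ε when |t + 3| < (9/10)ε.
Take δ = min(3/2, (9/10)ε). Then 0 < |t + 3| < δ gives both |t + 3| < 3/2 and |t + 3| < (9/10)ε, so |5/t + 5/3| < ε.

δ = min(3/2, (9/10)ε)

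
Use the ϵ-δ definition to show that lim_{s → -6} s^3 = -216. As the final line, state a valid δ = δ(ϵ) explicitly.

δ = min(1, ϵ/127)

Let ϵ > 0. We seek δ > 0 with 0 < |s + 6| < δ ⇒ |s^3 + 216| < ϵ.
Factor: s^3 + 216 = (s + 6)(s^2 - 6s + 36), so |s^3 + 216| = |s + 6|·|s^2 - 6s + 36|.
Impose δ ≤ 1 so that |s| < 7; then |s^2 - 6s + 36| ≤ 127.
Hence |s^3 + 216| ≤ 127|s + 6|, which is < ϵ once |s + 6| < ϵ/127.
Take δ = min(1, ϵ/127). If 0 < |s + 6| < δ then both bounds hold and |s^3 + 216| ≤ 127|s + 6| < 127·(ϵ/127) = ϵ.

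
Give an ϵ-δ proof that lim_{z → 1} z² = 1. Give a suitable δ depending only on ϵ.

δ = min(1, ϵ/3)

Fix ϵ > 0. We seek δ > 0 with 0 < |z − 1| < δ ⇒ |z² − 1| < ϵ.
Factor: z² − 1 = (z − 1)(z + 1), so |z² − 1| = |z − 1|·|z + 1|.
Impose δ ≤ 1 so that |z| < 2; then |z + 1| ≤ 3.
Hence |z² − 1| ≤ 3|z − 1|, which is < ϵ once |z − 1| < ϵ/3.
Take δ = min(1, ϵ/3). If 0 < |z − 1| < δ then both bounds hold and |z² − 1| ≤ 3|z − 1| < 3·(ϵ/3) = ϵ.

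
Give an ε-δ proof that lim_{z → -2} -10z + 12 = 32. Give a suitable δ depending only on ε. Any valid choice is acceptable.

Let ε > 0 be given. We need δ > 0 so that 0 < |z + 2| < δ implies |(-10z + 12) − 32| < ε.
|(-10z + 12) − 32| = |-10z - 20| = 10|z + 2|.
So 10|z + 2| < ε exactly when |z + 2| < ε/10.
Choosing δ = ε/10 gives |(-10z + 12) − 32| = 10|z + 2| < ε whenever |z + 2| < δ.

δ = ε/10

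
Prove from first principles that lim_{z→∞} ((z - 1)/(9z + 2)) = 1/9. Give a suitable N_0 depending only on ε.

Let ε > 0. We seek N_0 > 0 such that z > N_0 implies |(z - 1)/(9z + 2) − (1/9)| < ε.
(z - 1)/(9z + 2) − (1/9) = (9(z - 1) − (9z + 2)) / (9(9z + 2)) = -11/(9(9z + 2)).
For z > 0 we have 9z + 2 > 9z, so |(z - 1)/(9z + 2) − (1/9)| = 11/(9(9z + 2)) < 11/(9·9z) = (11/81)/z.
Thus |(z - 1)/(9z + 2) − (1/9)| < ε whenever z > (11/81)/ε.
Take N_0 = (11/81)/ε. If z > N_0 then |(z - 1)/(9z + 2) − (1/9)| < (11/81)/z < ε.

N_0 = (11/81)/ε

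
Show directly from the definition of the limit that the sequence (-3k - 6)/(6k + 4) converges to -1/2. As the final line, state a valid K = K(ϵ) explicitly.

K = (2/3)/ϵ

Fix ϵ > 0. For k ≥ 1, |(-3k - 6)/(6k + 4) + 1/2| = |-24|/(6(6k + 4)) = 24/(6(6k + 4)).
Since 6k + 4 ≥ 6k for k ≥ 1, this is ≤ 24/(6·6k) = (2/3)/k.
So |(-3k - 6)/(6k + 4) + 1/2| < ϵ whenever k > (2/3)/ϵ.
Take K = (2/3)/ϵ. If k > K then |(-3k - 6)/(6k + 4) + 1/2| ≤ (2/3)/k < ϵ.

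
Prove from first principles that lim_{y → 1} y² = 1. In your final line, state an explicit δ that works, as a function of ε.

Let ε > 0 be given. We seek δ > 0 with 0 < |y − 1| < δ ⇒ |y² − 1| < ε.
Factor: y² − 1 = (y − 1)(y + 1), so |y² − 1| = |y − 1|·|y + 1|.
Impose δ ≤ 2 so that |y| < 3; then |y + 1| ≤ 4.
Hence |y² − 1| ≤ 4|y − 1|, which is < ε once |y − 1| < ε/4.
Take δ = min(2, ε/4). If 0 < |y − 1| < δ then both bounds hold and |y² − 1| ≤ 4|y − 1| < 4·(ε/4) = ε.

δ = min(2, ε/4)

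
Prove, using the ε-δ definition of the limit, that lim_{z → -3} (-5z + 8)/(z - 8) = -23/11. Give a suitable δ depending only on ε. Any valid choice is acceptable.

δ = min(11/2, (121/64)ε)

Let ε > 0. We want δ > 0 with 0 < |z + 3| < δ ⇒ |(-5z + 8)/(z - 8) + 23/11| < ε.
Combining over a common denominator, (-5z + 8)/(z - 8) + 23/11 = [(-5z + 8)·(-11) − 23·(z - 8)] / [(-11)·(z - 8)] = 32(z + 3) / ((-11)(z - 8)).
So |(-5z + 8)/(z - 8) + 23/11| = 32|z + 3| / (11·|z − 8|).
Require δ ≤ 11/2, so |z − 8| ≥ |-11| − |z + 3| > 11 − 11/2 = 11/2.
Hence |(-5z + 8)/(z - 8) + 23/11| < 32|z + 3|/(11·(11/2)) = (64/121)|z + 3|, which is < ε once |z + 3| < (121/64)ε.
Take δ = min(11/2, (121/64)ε). Then 0 < |z + 3| < δ forces both bounds, so |(-5z + 8)/(z - 8) + 23/11| < ε.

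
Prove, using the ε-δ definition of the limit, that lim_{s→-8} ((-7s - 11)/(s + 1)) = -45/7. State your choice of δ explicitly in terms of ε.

Let ε > 0. We want δ > 0 with 0 < |s + 8| < δ ⇒ |(-7s - 11)/(s + 1) + 45/7| < ε.
Combining over a common denominator, (-7s - 11)/(s + 1) + 45/7 = [(-7s - 11)·(-7) − 45·(s + 1)] / [(-7)·(s + 1)] = 4(s + 8) / ((-7)(s + 1)).
So |(-7s - 11)/(s + 1) + 45/7| = 4|s + 8| / (7·|s + 1|).
Require δ ≤ 7/2, so |s + 1| ≥ |-7| − |s + 8| > 7 − 7/2 = 7/2.
Hence |(-7s - 11)/(s + 1) + 45/7| < 4|s + 8|/(7·(7/2)) = (8/49)|s + 8|, which is < ε once |s + 8| < (49/8)ε.
Take δ = min(7/2, (49/8)ε). Then 0 < |s + 8| < δ forces both bounds, so |(-7s - 11)/(s + 1) + 45/7| < ε.

δ = min(7/2, (49/8)ε)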